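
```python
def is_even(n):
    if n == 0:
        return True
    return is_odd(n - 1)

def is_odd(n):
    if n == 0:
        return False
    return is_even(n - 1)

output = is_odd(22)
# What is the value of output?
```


is_odd(22)
= is_even(21)
= is_odd(20)
= is_even(19)
= is_odd(18)
= is_even(17)
= is_odd(16)
= is_even(15)
= is_odd(14)
= is_even(13)
= is_odd(12)
= is_even(11)
= is_odd(10)
= is_even(9)
= is_odd(8)
= is_even(7)
= is_odd(6)
= is_even(5)
= is_odd(4)
= is_even(3)
= is_odd(2)
= is_even(1)
= is_odd(0)
n == 0: return False
= False


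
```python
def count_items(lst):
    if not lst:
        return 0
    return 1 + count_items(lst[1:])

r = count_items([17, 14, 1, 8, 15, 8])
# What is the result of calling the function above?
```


count_items([17, 14, 1, 8, 15, 8])
= 1 + count_items([14, 1, 8, 15, 8])
= 1 + 1 + count_items([1, 8, 15, 8])
= 1 + 1 + 1 + count_items([8, 15, 8])
= 1 + 1 + 1 + 1 + count_items([15, 8])
= 1 + 1 + 1 + 1 + 1 + count_items([8])
= 1 + 1 + 1 + 1 + 1 + 1 + count_items([])
= 1 + 1 + 1 + 1 + 1 + 1 + 0
= 6


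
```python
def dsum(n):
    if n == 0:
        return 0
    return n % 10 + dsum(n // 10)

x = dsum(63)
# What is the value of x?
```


dsum(63)
= 3 + dsum(6)
= 3 + 6 + dsum(0)
= 3 + 6 + 0
= 9


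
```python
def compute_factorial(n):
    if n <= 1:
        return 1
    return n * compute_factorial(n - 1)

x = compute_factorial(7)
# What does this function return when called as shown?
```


compute_factorial(7)
= 7 * compute_factorial(6)
= 7 * 6 * compute_factorial(5)
= 7 * 6 * 5 * compute_factorial(4)
= 7 * 6 * 5 * 4 * compute_factorial(3)
= 7 * 6 * 5 * 4 * 3 * compute_factorial(2)
= 7 * 6 * 5 * 4 * 3 * 2 * compute_factorial(1)
= 7 * 6 * 5 * 4 * 3 * 2 * 1
= 5040


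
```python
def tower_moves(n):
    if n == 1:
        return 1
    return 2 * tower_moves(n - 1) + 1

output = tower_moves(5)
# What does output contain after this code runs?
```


tower_moves(5)
= 2 * tower_moves(4) + 1
= 2 * (2 * tower_moves(3) + 1) + 1
= 2 * (2 * (2 * tower_moves(2) + 1) + 1) + 1
= 2 * (2 * (2 * (2 * tower_moves(1) + 1) + 1) + 1) + 1
Now compute bottom-up:
tower_moves(1) = 1
tower_moves(2) = 2 * 1 + 1 = 3
tower_moves(3) = 2 * 3 + 1 = 7
tower_moves(4) = 2 * 7 + 1 = 15
tower_moves(5) = 2 * 15 + 1 = 31
= 31


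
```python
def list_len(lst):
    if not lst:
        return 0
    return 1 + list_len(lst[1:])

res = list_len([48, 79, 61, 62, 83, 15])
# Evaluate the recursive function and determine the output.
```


list_len([48, 79, 61, 62, 83, 15])
= 1 + list_len([79, 61, 62, 83, 15])
= 1 + 1 + list_len([61, 62, 83, 15])
= 1 + 1 + 1 + list_len([62, 83, 15])
= 1 + 1 + 1 + 1 + list_len([83, 15])
= 1 + 1 + 1 + 1 + 1 + list_len([15])
= 1 + 1 + 1 + 1 + 1 + 1 + list_len([])
= 1 + 1 + 1 + 1 + 1 + 1 + 0
= 6


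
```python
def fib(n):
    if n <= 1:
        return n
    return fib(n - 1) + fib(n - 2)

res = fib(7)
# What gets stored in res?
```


fib(7)
= fib(6) + fib(5)
= (fib(5) + fib(4)) + fib(5)
Computing bottom-up: fib(0)=0, fib(1)=1, fib(2)=1, fib(3)=2, fib(4)=3, fib(5)=5, fib(6)=8, fib(7)=13
= 13


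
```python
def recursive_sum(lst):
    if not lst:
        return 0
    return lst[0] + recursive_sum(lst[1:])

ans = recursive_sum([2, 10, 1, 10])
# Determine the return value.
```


recursive_sum([2, 10, 1, 10])
= 2 + recursive_sum([10, 1, 10])
= 2 + 10 + recursive_sum([1, 10])
= 2 + 10 + 1 + recursive_sum([10])
= 2 + 10 + 1 + 10 + recursive_sum([])
= 2 + 10 + 1 + 10 + 0
= 23


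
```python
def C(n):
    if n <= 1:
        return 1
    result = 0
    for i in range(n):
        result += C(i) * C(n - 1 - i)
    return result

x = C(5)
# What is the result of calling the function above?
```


C(5)
= sum of C(i) * C(5-1-i) for i in 0..4
First compute sub-values bottom-up:
  C(0) = 1, C(1) = 1
  C(2) = 1*1 + 1*1 = 2
  C(3) = 1*2 + 1*1 + 2*1 = 5
  C(4) = 1*5 + 1*2 + 2*1 + 5*1 = 14
Now C(5):
  C(0)*C(4) = 1*14 = 14
  C(1)*C(3) = 1*5 = 5
  C(2)*C(2) = 2*2 = 4
  C(3)*C(1) = 5*1 = 5
  C(4)*C(0) = 14*1 = 14
= 14 + 5 + 4 + 5 + 14
= 42


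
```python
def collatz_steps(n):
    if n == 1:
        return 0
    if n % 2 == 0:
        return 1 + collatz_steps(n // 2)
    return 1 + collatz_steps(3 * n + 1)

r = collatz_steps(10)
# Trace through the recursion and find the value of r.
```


collatz_steps(10)
10 is even -> collatz_steps(5)
5 is odd -> 3*5+1 = 16 -> collatz_steps(16)
16 is even -> collatz_steps(8)
8 is even -> collatz_steps(4)
4 is even -> collatz_steps(2)
2 is even -> collatz_steps(1)
Reached 1 after 6 steps
= 6


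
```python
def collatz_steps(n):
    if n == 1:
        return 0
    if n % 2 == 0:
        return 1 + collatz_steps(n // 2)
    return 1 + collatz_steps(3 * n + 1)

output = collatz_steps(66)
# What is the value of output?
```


collatz_steps(66)
66 is even -> collatz_steps(33)
33 is odd -> 3*33+1 = 100 -> collatz_steps(100)
100 is even -> collatz_steps(50)
50 is even -> collatz_steps(25)
25 is odd -> 3*25+1 = 76 -> collatz_steps(76)
76 is even -> collatz_steps(38)
38 is even -> collatz_steps(19)
19 is odd -> 3*19+1 = 58 -> collatz_steps(58)
58 is even -> collatz_steps(29)
29 is odd -> 3*29+1 = 88 -> collatz_steps(88)
88 is even -> collatz_steps(44)
44 is even -> collatz_steps(22)
22 is even -> collatz_steps(11)
11 is odd -> 3*11+1 = 34 -> collatz_steps(34)
34 is even -> collatz_steps(17)
17 is odd -> 3*17+1 = 52 -> collatz_steps(52)
52 is even -> collatz_steps(26)
26 is even -> collatz_steps(13)
13 is odd -> 3*13+1 = 40 -> collatz_steps(40)
40 is even -> collatz_steps(20)
20 is even -> collatz_steps(10)
10 is even -> collatz_steps(5)
5 is odd -> 3*5+1 = 16 -> collatz_steps(16)
16 is even -> collatz_steps(8)
8 is even -> collatz_steps(4)
4 is even -> collatz_steps(2)
2 is even -> collatz_steps(1)
Reached 1 after 27 steps
= 27


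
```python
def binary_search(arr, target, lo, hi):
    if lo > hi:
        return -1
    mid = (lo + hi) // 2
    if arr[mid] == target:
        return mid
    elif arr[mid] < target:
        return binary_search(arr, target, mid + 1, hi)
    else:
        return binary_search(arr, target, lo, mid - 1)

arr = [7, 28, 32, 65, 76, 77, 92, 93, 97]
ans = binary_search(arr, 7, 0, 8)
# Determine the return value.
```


binary_search(arr, 7, 0, 8)
lo=0, hi=8, mid=4, arr[mid]=76
76 > 7, search left half
lo=0, hi=3, mid=1, arr[mid]=28
28 > 7, search left half
lo=0, hi=0, mid=0, arr[mid]=7
arr[0] == 7, found at index 0
= 0


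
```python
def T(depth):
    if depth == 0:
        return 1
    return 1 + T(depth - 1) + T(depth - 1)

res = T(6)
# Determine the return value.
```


T(6)
= 1 + T(5) + T(5)
= 1 + 2 * T(5)
T(k) = 2^(k+1) - 1
T(0) = 1
T(1) = 3
T(2) = 7
T(3) = 15
T(4) = 31
T(6) = 2^7 - 1 = 127


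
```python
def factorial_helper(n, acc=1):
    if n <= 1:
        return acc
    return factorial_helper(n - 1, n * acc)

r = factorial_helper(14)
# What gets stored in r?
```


factorial_helper(14, 1)
= factorial_helper(13, 14 * 1) = factorial_helper(13, 14)
= factorial_helper(12, 13 * 14) = factorial_helper(12, 182)
= factorial_helper(11, 12 * 182) = factorial_helper(11, 2184)
= factorial_helper(10, 11 * 2184) = factorial_helper(10, 24024)
= factorial_helper(9, 10 * 24024) = factorial_helper(9, 240240)
= factorial_helper(8, 9 * 240240) = factorial_helper(8, 2162160)
= factorial_helper(7, 8 * 2162160) = factorial_helper(7, 17297280)
= factorial_helper(6, 7 * 17297280) = factorial_helper(6, 121080960)
= factorial_helper(5, 6 * 121080960) = factorial_helper(5, 726485760)
= factorial_helper(4, 5 * 726485760) = factorial_helper(4, 3632428800)
= factorial_helper(3, 4 * 3632428800) = factorial_helper(3, 14529715200)
= factorial_helper(2, 3 * 14529715200) = factorial_helper(2, 43589145600)
= factorial_helper(1, 2 * 43589145600) = factorial_helper(1, 87178291200)
n <= 1, return acc = 87178291200


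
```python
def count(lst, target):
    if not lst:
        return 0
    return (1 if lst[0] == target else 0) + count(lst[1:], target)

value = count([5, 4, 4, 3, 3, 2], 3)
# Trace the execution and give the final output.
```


count([5, 4, 4, 3, 3, 2], 3)
lst[0]=5 != 3: 0 + count([4, 4, 3, 3, 2], 3)
lst[0]=4 != 3: 0 + count([4, 3, 3, 2], 3)
lst[0]=4 != 3: 0 + count([3, 3, 2], 3)
lst[0]=3 == 3: 1 + count([3, 2], 3)
lst[0]=3 == 3: 1 + count([2], 3)
lst[0]=2 != 3: 0 + count([], 3)
= 2


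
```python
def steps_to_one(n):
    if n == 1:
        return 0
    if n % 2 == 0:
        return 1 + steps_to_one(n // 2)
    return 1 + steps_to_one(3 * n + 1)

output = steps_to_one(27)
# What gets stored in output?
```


steps_to_one(27)
27 is odd -> 3*27+1 = 82 -> steps_to_one(82)
82 is even -> steps_to_one(41)
41 is odd -> 3*41+1 = 124 -> steps_to_one(124)
124 is even -> steps_to_one(62)
62 is even -> steps_to_one(31)
31 is odd -> 3*31+1 = 94 -> steps_to_one(94)
94 is even -> steps_to_one(47)
47 is odd -> 3*47+1 = 142 -> steps_to_one(142)
142 is even -> steps_to_one(71)
71 is odd -> 3*71+1 = 214 -> steps_to_one(214)
214 is even -> steps_to_one(107)
107 is odd -> 3*107+1 = 322 -> steps_to_one(322)
322 is even -> steps_to_one(161)
161 is odd -> 3*161+1 = 484 -> steps_to_one(484)
484 is even -> steps_to_one(242)
242 is even -> steps_to_one(121)
121 is odd -> 3*121+1 = 364 -> steps_to_one(364)
364 is even -> steps_to_one(182)
182 is even -> steps_to_one(91)
91 is odd -> 3*91+1 = 274 -> steps_to_one(274)
274 is even -> steps_to_one(137)
137 is odd -> 3*137+1 = 412 -> steps_to_one(412)
412 is even -> steps_to_one(206)
206 is even -> steps_to_one(103)
103 is odd -> 3*103+1 = 310 -> steps_to_one(310)
310 is even -> steps_to_one(155)
155 is odd -> 3*155+1 = 466 -> steps_to_one(466)
466 is even -> steps_to_one(233)
233 is odd -> 3*233+1 = 700 -> steps_to_one(700)
700 is even -> steps_to_one(350)
350 is even -> steps_to_one(175)
175 is odd -> 3*175+1 = 526 -> steps_to_one(526)
526 is even -> steps_to_one(263)
263 is odd -> 3*263+1 = 790 -> steps_to_one(790)
790 is even -> steps_to_one(395)
395 is odd -> 3*395+1 = 1186 -> steps_to_one(1186)
1186 is even -> steps_to_one(593)
593 is odd -> 3*593+1 = 1780 -> steps_to_one(1780)
1780 is even -> steps_to_one(890)
890 is even -> steps_to_one(445)
445 is odd -> 3*445+1 = 1336 -> steps_to_one(1336)
1336 is even -> steps_to_one(668)
668 is even -> steps_to_one(334)
334 is even -> steps_to_one(167)
167 is odd -> 3*167+1 = 502 -> steps_to_one(502)
502 is even -> steps_to_one(251)
251 is odd -> 3*251+1 = 754 -> steps_to_one(754)
754 is even -> steps_to_one(377)
377 is odd -> 3*377+1 = 1132 -> steps_to_one(1132)
1132 is even -> steps_to_one(566)
566 is even -> steps_to_one(283)
283 is odd -> 3*283+1 = 850 -> steps_to_one(850)
850 is even -> steps_to_one(425)
425 is odd -> 3*425+1 = 1276 -> steps_to_one(1276)
1276 is even -> steps_to_one(638)
638 is even -> steps_to_one(319)
319 is odd -> 3*319+1 = 958 -> steps_to_one(958)
958 is even -> steps_to_one(479)
479 is odd -> 3*479+1 = 1438 -> steps_to_one(1438)
1438 is even -> steps_to_one(719)
719 is odd -> 3*719+1 = 2158 -> steps_to_one(2158)
2158 is even -> steps_to_one(1079)
1079 is odd -> 3*1079+1 = 3238 -> steps_to_one(3238)
3238 is even -> steps_to_one(1619)
1619 is odd -> 3*1619+1 = 4858 -> steps_to_one(4858)
4858 is even -> steps_to_one(2429)
2429 is odd -> 3*2429+1 = 7288 -> steps_to_one(7288)
7288 is even -> steps_to_one(3644)
3644 is even -> steps_to_one(1822)
1822 is even -> steps_to_one(911)
911 is odd -> 3*911+1 = 2734 -> steps_to_one(2734)
2734 is even -> steps_to_one(1367)
1367 is odd -> 3*1367+1 = 4102 -> steps_to_one(4102)
4102 is even -> steps_to_one(2051)
2051 is odd -> 3*2051+1 = 6154 -> steps_to_one(6154)
6154 is even -> steps_to_one(3077)
3077 is odd -> 3*3077+1 = 9232 -> steps_to_one(9232)
9232 is even -> steps_to_one(4616)
4616 is even -> steps_to_one(2308)
2308 is even -> steps_to_one(1154)
1154 is even -> steps_to_one(577)
577 is odd -> 3*577+1 = 1732 -> steps_to_one(1732)
1732 is even -> steps_to_one(866)
866 is even -> steps_to_one(433)
433 is odd -> 3*433+1 = 1300 -> steps_to_one(1300)
1300 is even -> steps_to_one(650)
650 is even -> steps_to_one(325)
325 is odd -> 3*325+1 = 976 -> steps_to_one(976)
976 is even -> steps_to_one(488)
488 is even -> steps_to_one(244)
244 is even -> steps_to_one(122)
122 is even -> steps_to_one(61)
61 is odd -> 3*61+1 = 184 -> steps_to_one(184)
184 is even -> steps_to_one(92)
92 is even -> steps_to_one(46)
46 is even -> steps_to_one(23)
23 is odd -> 3*23+1 = 70 -> steps_to_one(70)
70 is even -> steps_to_one(35)
35 is odd -> 3*35+1 = 106 -> steps_to_one(106)
106 is even -> steps_to_one(53)
53 is odd -> 3*53+1 = 160 -> steps_to_one(160)
160 is even -> steps_to_one(80)
80 is even -> steps_to_one(40)
40 is even -> steps_to_one(20)
20 is even -> steps_to_one(10)
10 is even -> steps_to_one(5)
5 is odd -> 3*5+1 = 16 -> steps_to_one(16)
16 is even -> steps_to_one(8)
8 is even -> steps_to_one(4)
4 is even -> steps_to_one(2)
2 is even -> steps_to_one(1)
Reached 1 after 111 steps
= 111


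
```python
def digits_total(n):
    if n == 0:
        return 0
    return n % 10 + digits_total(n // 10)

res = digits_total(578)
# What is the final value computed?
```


digits_total(578)
= 8 + digits_total(57)
= 8 + 7 + digits_total(5)
= 8 + 7 + 5 + digits_total(0)
= 8 + 7 + 5 + 0
= 20


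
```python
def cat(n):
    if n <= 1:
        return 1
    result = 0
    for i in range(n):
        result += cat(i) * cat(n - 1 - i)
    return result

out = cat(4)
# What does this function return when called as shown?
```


cat(4)
= sum of cat(i) * cat(4-1-i) for i in 0..3
First compute sub-values bottom-up:
  cat(0) = 1, cat(1) = 1
  cat(2) = 1*1 + 1*1 = 2
  cat(3) = 1*2 + 1*1 + 2*1 = 5
Now cat(4):
  cat(0)*cat(3) = 1*5 = 5
  cat(1)*cat(2) = 1*2 = 2
  cat(2)*cat(1) = 2*1 = 2
  cat(3)*cat(0) = 5*1 = 5
= 5 + 2 + 2 + 5
= 14


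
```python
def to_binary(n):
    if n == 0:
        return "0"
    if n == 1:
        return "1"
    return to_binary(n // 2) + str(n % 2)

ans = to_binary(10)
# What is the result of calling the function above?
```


to_binary(10)
= to_binary(5) + "0"
= to_binary(2) + "1" + "0"
= to_binary(1) + "0" + "1" + "0"
= "1" + "0" + "1" + "0"
= "1010"


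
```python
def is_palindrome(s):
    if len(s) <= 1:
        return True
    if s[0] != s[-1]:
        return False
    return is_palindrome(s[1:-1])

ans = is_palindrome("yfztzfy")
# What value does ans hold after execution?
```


is_palindrome("yfztzfy")
"yfztzfy": s[0]='y' == s[-1]='y' -> is_palindrome("fztzf")
"fztzf": s[0]='f' == s[-1]='f' -> is_palindrome("ztz")
"ztz": s[0]='z' == s[-1]='z' -> is_palindrome("t")
"t": len <= 1 -> True
= True


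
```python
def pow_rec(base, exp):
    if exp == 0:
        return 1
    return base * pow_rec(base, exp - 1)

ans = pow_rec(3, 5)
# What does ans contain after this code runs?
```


pow_rec(3, 5)
= 3 * pow_rec(3, 4)
= 3 * 3 * pow_rec(3, 3)
= 3 * 3 * 3 * pow_rec(3, 2)
= 3 * 3 * 3 * 3 * pow_rec(3, 1)
= 3 * 3 * 3 * 3 * 3 * pow_rec(3, 0)
= 3 * 3 * 3 * 3 * 3 * 1
= 243


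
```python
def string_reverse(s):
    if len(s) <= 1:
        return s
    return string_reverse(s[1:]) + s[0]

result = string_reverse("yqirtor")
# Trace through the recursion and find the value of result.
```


string_reverse("yqirtor")
= string_reverse("qirtor") + "y"
= string_reverse("irtor") + "q" + "y"
= string_reverse("rtor") + "i" + "q" + "y"
= string_reverse("tor") + "r" + "i" + "q" + "y"
= string_reverse("or") + "t" + "r" + "i" + "q" + "y"
= string_reverse("r") + "o" + "t" + "r" + "i" + "q" + "y"
= "r" + "o" + "t" + "r" + "i" + "q" + "y"
= "rotriqy"


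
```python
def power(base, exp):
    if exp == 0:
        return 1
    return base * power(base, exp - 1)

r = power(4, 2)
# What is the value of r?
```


power(4, 2)
= 4 * power(4, 1)
= 4 * 4 * power(4, 0)
= 4 * 4 * 1
= 16


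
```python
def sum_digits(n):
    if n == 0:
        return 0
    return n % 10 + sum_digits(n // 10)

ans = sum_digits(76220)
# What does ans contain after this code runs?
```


sum_digits(76220)
= 0 + sum_digits(7622)
= 0 + 2 + sum_digits(762)
= 0 + 2 + 2 + sum_digits(76)
= 0 + 2 + 2 + 6 + sum_digits(7)
= 0 + 2 + 2 + 6 + 7 + sum_digits(0)
= 0 + 2 + 2 + 6 + 7 + 0
= 17


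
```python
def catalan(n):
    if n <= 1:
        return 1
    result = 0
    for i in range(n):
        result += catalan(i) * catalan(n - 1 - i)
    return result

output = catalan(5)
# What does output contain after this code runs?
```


catalan(5)
= sum of catalan(i) * catalan(5-1-i) for i in 0..4
First compute sub-values bottom-up:
  catalan(0) = 1, catalan(1) = 1
  catalan(2) = 1*1 + 1*1 = 2
  catalan(3) = 1*2 + 1*1 + 2*1 = 5
  catalan(4) = 1*5 + 1*2 + 2*1 + 5*1 = 14
Now catalan(5):
  catalan(0)*catalan(4) = 1*14 = 14
  catalan(1)*catalan(3) = 1*5 = 5
  catalan(2)*catalan(2) = 2*2 = 4
  catalan(3)*catalan(1) = 5*1 = 5
  catalan(4)*catalan(0) = 14*1 = 14
= 14 + 5 + 4 + 5 + 14
= 42


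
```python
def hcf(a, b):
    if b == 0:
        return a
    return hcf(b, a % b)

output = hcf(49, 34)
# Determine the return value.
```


hcf(49, 34)
= hcf(34, 49 % 34) = hcf(34, 15)
= hcf(15, 34 % 15) = hcf(15, 4)
= hcf(4, 15 % 4) = hcf(4, 3)
= hcf(3, 4 % 3) = hcf(3, 1)
= hcf(1, 3 % 1) = hcf(1, 0)
b == 0, return a = 1


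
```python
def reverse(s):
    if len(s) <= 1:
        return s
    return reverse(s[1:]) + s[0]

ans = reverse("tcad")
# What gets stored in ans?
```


reverse("tcad")
= reverse("cad") + "t"
= reverse("ad") + "c" + "t"
= reverse("d") + "a" + "c" + "t"
= "d" + "a" + "c" + "t"
= "dact"


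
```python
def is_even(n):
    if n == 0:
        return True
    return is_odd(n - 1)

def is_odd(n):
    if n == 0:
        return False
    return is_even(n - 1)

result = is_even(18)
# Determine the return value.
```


is_even(18)
= is_odd(17)
= is_even(16)
= is_odd(15)
= is_even(14)
= is_odd(13)
= is_even(12)
= is_odd(11)
= is_even(10)
= is_odd(9)
= is_even(8)
= is_odd(7)
= is_even(6)
= is_odd(5)
= is_even(4)
= is_odd(3)
= is_even(2)
= is_odd(1)
= is_even(0)
n == 0: return True
= True


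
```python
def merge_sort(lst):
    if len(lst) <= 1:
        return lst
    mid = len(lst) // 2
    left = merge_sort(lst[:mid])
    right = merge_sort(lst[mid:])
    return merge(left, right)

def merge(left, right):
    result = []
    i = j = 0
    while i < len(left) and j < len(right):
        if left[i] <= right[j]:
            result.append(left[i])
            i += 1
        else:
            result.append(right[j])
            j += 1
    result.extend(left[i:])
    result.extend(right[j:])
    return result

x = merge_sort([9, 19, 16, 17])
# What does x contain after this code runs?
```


merge_sort([9, 19, 16, 17])
Split into [9, 19] and [16, 17]
Left sorted: [9, 19]
Right sorted: [16, 17]
Merge [9, 19] and [16, 17]
= [9, 16, 17, 19]


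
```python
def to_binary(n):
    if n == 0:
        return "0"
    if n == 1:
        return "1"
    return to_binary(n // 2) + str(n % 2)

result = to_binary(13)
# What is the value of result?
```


to_binary(13)
= to_binary(6) + "1"
= to_binary(3) + "0" + "1"
= to_binary(1) + "1" + "0" + "1"
= "1" + "1" + "0" + "1"
= "1101"


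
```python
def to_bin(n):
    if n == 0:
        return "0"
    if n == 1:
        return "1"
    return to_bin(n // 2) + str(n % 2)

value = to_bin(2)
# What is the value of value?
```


to_bin(2)
= to_bin(1) + "0"
= "1" + "0"
= "10"


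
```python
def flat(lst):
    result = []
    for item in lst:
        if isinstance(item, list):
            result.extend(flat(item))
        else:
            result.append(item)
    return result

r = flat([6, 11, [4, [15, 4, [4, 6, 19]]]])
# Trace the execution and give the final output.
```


flat([6, 11, [4, [15, 4, [4, 6, 19]]]])
Processing each element:
  6 is not a list -> append 6
  11 is not a list -> append 11
  [4, [15, 4, [4, 6, 19]]] is a list -> flat recursively -> [4, 15, 4, 4, 6, 19]
= [6, 11, 4, 15, 4, 4, 6, 19]


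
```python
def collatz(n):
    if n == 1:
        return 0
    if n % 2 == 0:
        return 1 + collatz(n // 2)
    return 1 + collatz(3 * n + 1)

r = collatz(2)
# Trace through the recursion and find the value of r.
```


collatz(2)
2 is even -> collatz(1)
Reached 1 after 1 steps
= 1


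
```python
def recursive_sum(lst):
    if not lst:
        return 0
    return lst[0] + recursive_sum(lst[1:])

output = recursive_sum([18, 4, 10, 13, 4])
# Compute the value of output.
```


recursive_sum([18, 4, 10, 13, 4])
= 18 + recursive_sum([4, 10, 13, 4])
= 18 + 4 + recursive_sum([10, 13, 4])
= 18 + 4 + 10 + recursive_sum([13, 4])
= 18 + 4 + 10 + 13 + recursive_sum([4])
= 18 + 4 + 10 + 13 + 4 + recursive_sum([])
= 18 + 4 + 10 + 13 + 4 + 0
= 49


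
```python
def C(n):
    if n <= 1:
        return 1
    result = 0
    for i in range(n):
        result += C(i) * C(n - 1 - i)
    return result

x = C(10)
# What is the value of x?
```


C(10)
= sum of C(i) * C(10-1-i) for i in 0..9
First compute sub-values bottom-up:
  C(0) = 1, C(1) = 1
  C(2) = 1*1 + 1*1 = 2
  C(3) = 1*2 + 1*1 + 2*1 = 5
  C(4) = 1*5 + 1*2 + 2*1 + 5*1 = 14
  C(5) = 1*14 + 1*5 + 2*2 + 5*1 + 14*1 = 42
  C(6) = 1*42 + 1*14 + 2*5 + 5*2 + 14*1 + 42*1 = 132
  C(7) = 1*132 + 1*42 + 2*14 + 5*5 + 14*2 + 42*1 + 132*1 = 429
  C(8) = 1*429 + 1*132 + 2*42 + 5*14 + 14*5 + 42*2 + 132*1 + 429*1 = 1430
  C(9) = 1*1430 + 1*429 + 2*132 + 5*42 + 14*14 + 42*5 + 132*2 + 429*1 + 1430*1 = 4862
Now C(10):
  C(0)*C(9) = 1*4862 = 4862
  C(1)*C(8) = 1*1430 = 1430
  C(2)*C(7) = 2*429 = 858
  C(3)*C(6) = 5*132 = 660
  C(4)*C(5) = 14*42 = 588
  C(5)*C(4) = 42*14 = 588
  C(6)*C(3) = 132*5 = 660
  C(7)*C(2) = 429*2 = 858
  C(8)*C(1) = 1430*1 = 1430
  C(9)*C(0) = 4862*1 = 4862
= 4862 + 1430 + 858 + 660 + 588 + 588 + 660 + 858 + 1430 + 4862
= 16796


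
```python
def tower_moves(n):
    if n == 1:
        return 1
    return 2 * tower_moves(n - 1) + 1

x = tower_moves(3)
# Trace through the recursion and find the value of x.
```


tower_moves(3)
= 2 * tower_moves(2) + 1
= 2 * (2 * tower_moves(1) + 1) + 1
Now compute bottom-up:
tower_moves(1) = 1
tower_moves(2) = 2 * 1 + 1 = 3
tower_moves(3) = 2 * 3 + 1 = 7
= 7


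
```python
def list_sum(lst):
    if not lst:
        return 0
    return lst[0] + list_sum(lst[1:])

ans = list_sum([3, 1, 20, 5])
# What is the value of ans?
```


list_sum([3, 1, 20, 5])
= 3 + list_sum([1, 20, 5])
= 3 + 1 + list_sum([20, 5])
= 3 + 1 + 20 + list_sum([5])
= 3 + 1 + 20 + 5 + list_sum([])
= 3 + 1 + 20 + 5 + 0
= 29


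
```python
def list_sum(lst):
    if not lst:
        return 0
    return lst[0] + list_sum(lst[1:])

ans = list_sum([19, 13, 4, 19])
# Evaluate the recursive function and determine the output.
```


list_sum([19, 13, 4, 19])
= 19 + list_sum([13, 4, 19])
= 19 + 13 + list_sum([4, 19])
= 19 + 13 + 4 + list_sum([19])
= 19 + 13 + 4 + 19 + list_sum([])
= 19 + 13 + 4 + 19 + 0
= 55


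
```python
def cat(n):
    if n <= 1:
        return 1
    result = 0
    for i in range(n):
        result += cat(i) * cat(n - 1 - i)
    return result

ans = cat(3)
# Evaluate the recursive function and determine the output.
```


cat(3)
= sum of cat(i) * cat(3-1-i) for i in 0..2
First compute sub-values bottom-up:
  cat(0) = 1, cat(1) = 1
  cat(2) = 1*1 + 1*1 = 2
Now cat(3):
  cat(0)*cat(2) = 1*2 = 2
  cat(1)*cat(1) = 1*1 = 1
  cat(2)*cat(0) = 2*1 = 2
= 2 + 1 + 2
= 5


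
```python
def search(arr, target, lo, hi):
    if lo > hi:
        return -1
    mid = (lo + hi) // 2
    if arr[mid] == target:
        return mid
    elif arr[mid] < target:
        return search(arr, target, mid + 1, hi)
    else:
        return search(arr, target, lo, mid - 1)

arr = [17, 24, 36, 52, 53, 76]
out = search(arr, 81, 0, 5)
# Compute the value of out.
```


search(arr, 81, 0, 5)
lo=0, hi=5, mid=2, arr[mid]=36
36 < 81, search right half
lo=3, hi=5, mid=4, arr[mid]=53
53 < 81, search right half
lo=5, hi=5, mid=5, arr[mid]=76
76 < 81, search right half
lo > hi, target not found, return -1
= -1


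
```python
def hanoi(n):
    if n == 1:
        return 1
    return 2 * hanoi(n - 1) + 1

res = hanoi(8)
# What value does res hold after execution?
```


hanoi(8)
= 2 * hanoi(7) + 1
= 2 * (2 * hanoi(6) + 1) + 1
= 2 * (2 * (2 * hanoi(5) + 1) + 1) + 1
= 2 * (2 * (2 * (2 * hanoi(4) + 1) + 1) + 1) + 1
= 2 * (2 * (2 * (2 * (2 * hanoi(3) + 1) + 1) + 1) + 1) + 1
= 2 * (2 * (2 * (2 * (2 * (2 * hanoi(2) + 1) + 1) + 1) + 1) + 1) + 1
= 2 * (2 * (2 * (2 * (2 * (2 * (2 * hanoi(1) + 1) + 1) + 1) + 1) + 1) + 1) + 1
Now compute bottom-up:
hanoi(1) = 1
hanoi(2) = 2 * 1 + 1 = 3
hanoi(3) = 2 * 3 + 1 = 7
hanoi(4) = 2 * 7 + 1 = 15
hanoi(5) = 2 * 15 + 1 = 31
hanoi(6) = 2 * 31 + 1 = 63
hanoi(7) = 2 * 63 + 1 = 127
hanoi(8) = 2 * 127 + 1 = 255
= 255


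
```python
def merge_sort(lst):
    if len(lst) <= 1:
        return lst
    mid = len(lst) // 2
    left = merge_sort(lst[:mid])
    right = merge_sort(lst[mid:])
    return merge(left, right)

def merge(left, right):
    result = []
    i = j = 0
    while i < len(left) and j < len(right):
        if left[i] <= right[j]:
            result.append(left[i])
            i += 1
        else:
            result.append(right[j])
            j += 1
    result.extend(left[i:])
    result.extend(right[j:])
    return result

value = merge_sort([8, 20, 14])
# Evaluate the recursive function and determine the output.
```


merge_sort([8, 20, 14])
Split into [8] and [20, 14]
Left sorted: [8]
Right sorted: [14, 20]
Merge [8] and [14, 20]
= [8, 14, 20]


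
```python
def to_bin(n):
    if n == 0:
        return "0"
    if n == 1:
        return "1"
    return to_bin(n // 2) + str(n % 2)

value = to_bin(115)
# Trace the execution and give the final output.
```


to_bin(115)
= to_bin(57) + "1"
= to_bin(28) + "1" + "1"
= to_bin(14) + "0" + "1" + "1"
= to_bin(7) + "0" + "0" + "1" + "1"
= to_bin(3) + "1" + "0" + "0" + "1" + "1"
= to_bin(1) + "1" + "1" + "0" + "0" + "1" + "1"
= "1" + "1" + "1" + "0" + "0" + "1" + "1"
= "1110011"


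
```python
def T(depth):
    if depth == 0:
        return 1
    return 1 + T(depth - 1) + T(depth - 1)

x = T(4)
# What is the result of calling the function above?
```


T(4)
= 1 + T(3) + T(3)
= 1 + 2 * T(3)
T(k) = 2^(k+1) - 1
T(0) = 1
T(1) = 3
T(2) = 7
T(3) = 15
T(4) = 31
T(4) = 2^5 - 1 = 31


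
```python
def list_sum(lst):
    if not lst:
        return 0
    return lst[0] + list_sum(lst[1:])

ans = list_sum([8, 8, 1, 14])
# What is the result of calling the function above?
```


list_sum([8, 8, 1, 14])
= 8 + list_sum([8, 1, 14])
= 8 + 8 + list_sum([1, 14])
= 8 + 8 + 1 + list_sum([14])
= 8 + 8 + 1 + 14 + list_sum([])
= 8 + 8 + 1 + 14 + 0
= 31


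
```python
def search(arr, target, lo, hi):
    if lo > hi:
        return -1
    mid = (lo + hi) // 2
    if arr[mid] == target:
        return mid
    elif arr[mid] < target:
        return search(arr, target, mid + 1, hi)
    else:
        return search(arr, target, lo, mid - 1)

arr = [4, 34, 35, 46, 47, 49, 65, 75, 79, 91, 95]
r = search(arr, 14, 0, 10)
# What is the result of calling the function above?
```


search(arr, 14, 0, 10)
lo=0, hi=10, mid=5, arr[mid]=49
49 > 14, search left half
lo=0, hi=4, mid=2, arr[mid]=35
35 > 14, search left half
lo=0, hi=1, mid=0, arr[mid]=4
4 < 14, search right half
lo=1, hi=1, mid=1, arr[mid]=34
34 > 14, search left half
lo > hi, target not found, return -1
= -1


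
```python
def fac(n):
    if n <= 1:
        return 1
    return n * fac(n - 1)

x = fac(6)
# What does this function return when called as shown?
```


fac(6)
= 6 * fac(5)
= 6 * 5 * fac(4)
= 6 * 5 * 4 * fac(3)
= 6 * 5 * 4 * 3 * fac(2)
= 6 * 5 * 4 * 3 * 2 * fac(1)
= 6 * 5 * 4 * 3 * 2 * 1
= 720


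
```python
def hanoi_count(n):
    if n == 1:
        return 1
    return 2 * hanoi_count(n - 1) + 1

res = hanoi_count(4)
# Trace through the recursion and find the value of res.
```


hanoi_count(4)
= 2 * hanoi_count(3) + 1
= 2 * (2 * hanoi_count(2) + 1) + 1
= 2 * (2 * (2 * hanoi_count(1) + 1) + 1) + 1
Now compute bottom-up:
hanoi_count(1) = 1
hanoi_count(2) = 2 * 1 + 1 = 3
hanoi_count(3) = 2 * 3 + 1 = 7
hanoi_count(4) = 2 * 7 + 1 = 15
= 15


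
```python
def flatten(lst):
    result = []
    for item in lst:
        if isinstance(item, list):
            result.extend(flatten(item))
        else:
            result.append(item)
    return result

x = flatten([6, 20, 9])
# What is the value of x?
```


flatten([6, 20, 9])
Processing each element:
  6 is not a list -> append 6
  20 is not a list -> append 20
  9 is not a list -> append 9
= [6, 20, 9]


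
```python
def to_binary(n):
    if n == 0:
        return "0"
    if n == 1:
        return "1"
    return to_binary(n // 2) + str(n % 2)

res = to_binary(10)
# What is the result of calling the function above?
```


to_binary(10)
= to_binary(5) + "0"
= to_binary(2) + "1" + "0"
= to_binary(1) + "0" + "1" + "0"
= "1" + "0" + "1" + "0"
= "1010"


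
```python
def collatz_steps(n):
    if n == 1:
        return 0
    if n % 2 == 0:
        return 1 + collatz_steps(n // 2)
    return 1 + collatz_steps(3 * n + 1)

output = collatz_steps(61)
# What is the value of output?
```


collatz_steps(61)
61 is odd -> 3*61+1 = 184 -> collatz_steps(184)
184 is even -> collatz_steps(92)
92 is even -> collatz_steps(46)
46 is even -> collatz_steps(23)
23 is odd -> 3*23+1 = 70 -> collatz_steps(70)
70 is even -> collatz_steps(35)
35 is odd -> 3*35+1 = 106 -> collatz_steps(106)
106 is even -> collatz_steps(53)
53 is odd -> 3*53+1 = 160 -> collatz_steps(160)
160 is even -> collatz_steps(80)
80 is even -> collatz_steps(40)
40 is even -> collatz_steps(20)
20 is even -> collatz_steps(10)
10 is even -> collatz_steps(5)
5 is odd -> 3*5+1 = 16 -> collatz_steps(16)
16 is even -> collatz_steps(8)
8 is even -> collatz_steps(4)
4 is even -> collatz_steps(2)
2 is even -> collatz_steps(1)
Reached 1 after 19 steps
= 19


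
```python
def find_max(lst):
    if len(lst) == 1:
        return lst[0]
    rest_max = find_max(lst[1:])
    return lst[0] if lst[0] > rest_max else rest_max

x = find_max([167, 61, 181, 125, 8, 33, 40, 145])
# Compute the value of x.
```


find_max([167, 61, 181, 125, 8, 33, 40, 145])
= compare 167 with find_max([61, 181, 125, 8, 33, 40, 145])
= compare 61 with find_max([181, 125, 8, 33, 40, 145])
= compare 181 with find_max([125, 8, 33, 40, 145])
= compare 125 with find_max([8, 33, 40, 145])
= compare 8 with find_max([33, 40, 145])
= compare 33 with find_max([40, 145])
= compare 40 with find_max([145])
Base: find_max([145]) = 145
compare 40 with 145: max = 145
compare 33 with 145: max = 145
compare 8 with 145: max = 145
compare 125 with 145: max = 145
compare 181 with 145: max = 181
compare 61 with 181: max = 181
compare 167 with 181: max = 181
= 181


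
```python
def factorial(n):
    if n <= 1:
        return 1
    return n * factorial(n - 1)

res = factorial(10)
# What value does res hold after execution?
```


factorial(10)
= 10 * factorial(9)
= 10 * 9 * factorial(8)
= 10 * 9 * 8 * factorial(7)
= 10 * 9 * 8 * 7 * factorial(6)
= 10 * 9 * 8 * 7 * 6 * factorial(5)
= 10 * 9 * 8 * 7 * 6 * 5 * factorial(4)
= 10 * 9 * 8 * 7 * 6 * 5 * 4 * factorial(3)
= 10 * 9 * 8 * 7 * 6 * 5 * 4 * 3 * factorial(2)
= 10 * 9 * 8 * 7 * 6 * 5 * 4 * 3 * 2 * factorial(1)
= 10 * 9 * 8 * 7 * 6 * 5 * 4 * 3 * 2 * 1
= 3628800


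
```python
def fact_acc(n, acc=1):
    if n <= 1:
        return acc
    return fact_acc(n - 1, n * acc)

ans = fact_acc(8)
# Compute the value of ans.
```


fact_acc(8, 1)
= fact_acc(7, 8 * 1) = fact_acc(7, 8)
= fact_acc(6, 7 * 8) = fact_acc(6, 56)
= fact_acc(5, 6 * 56) = fact_acc(5, 336)
= fact_acc(4, 5 * 336) = fact_acc(4, 1680)
= fact_acc(3, 4 * 1680) = fact_acc(3, 6720)
= fact_acc(2, 3 * 6720) = fact_acc(2, 20160)
= fact_acc(1, 2 * 20160) = fact_acc(1, 40320)
n <= 1, return acc = 40320


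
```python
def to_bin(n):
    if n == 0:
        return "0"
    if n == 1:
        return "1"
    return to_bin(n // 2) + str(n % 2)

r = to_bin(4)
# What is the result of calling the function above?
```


to_bin(4)
= to_bin(2) + "0"
= to_bin(1) + "0" + "0"
= "1" + "0" + "0"
= "100"


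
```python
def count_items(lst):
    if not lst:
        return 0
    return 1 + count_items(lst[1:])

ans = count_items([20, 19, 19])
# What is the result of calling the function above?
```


count_items([20, 19, 19])
= 1 + count_items([19, 19])
= 1 + 1 + count_items([19])
= 1 + 1 + 1 + count_items([])
= 1 + 1 + 1 + 0
= 3


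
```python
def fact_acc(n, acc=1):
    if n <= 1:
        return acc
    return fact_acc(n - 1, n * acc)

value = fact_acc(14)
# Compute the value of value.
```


fact_acc(14, 1)
= fact_acc(13, 14 * 1) = fact_acc(13, 14)
= fact_acc(12, 13 * 14) = fact_acc(12, 182)
= fact_acc(11, 12 * 182) = fact_acc(11, 2184)
= fact_acc(10, 11 * 2184) = fact_acc(10, 24024)
= fact_acc(9, 10 * 24024) = fact_acc(9, 240240)
= fact_acc(8, 9 * 240240) = fact_acc(8, 2162160)
= fact_acc(7, 8 * 2162160) = fact_acc(7, 17297280)
= fact_acc(6, 7 * 17297280) = fact_acc(6, 121080960)
= fact_acc(5, 6 * 121080960) = fact_acc(5, 726485760)
= fact_acc(4, 5 * 726485760) = fact_acc(4, 3632428800)
= fact_acc(3, 4 * 3632428800) = fact_acc(3, 14529715200)
= fact_acc(2, 3 * 14529715200) = fact_acc(2, 43589145600)
= fact_acc(1, 2 * 43589145600) = fact_acc(1, 87178291200)
n <= 1, return acc = 87178291200


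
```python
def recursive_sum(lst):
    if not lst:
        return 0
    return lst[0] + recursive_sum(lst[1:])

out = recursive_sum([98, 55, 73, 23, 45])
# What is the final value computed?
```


recursive_sum([98, 55, 73, 23, 45])
= 98 + recursive_sum([55, 73, 23, 45])
= 98 + 55 + recursive_sum([73, 23, 45])
= 98 + 55 + 73 + recursive_sum([23, 45])
= 98 + 55 + 73 + 23 + recursive_sum([45])
= 98 + 55 + 73 + 23 + 45 + recursive_sum([])
= 98 + 55 + 73 + 23 + 45 + 0
= 294


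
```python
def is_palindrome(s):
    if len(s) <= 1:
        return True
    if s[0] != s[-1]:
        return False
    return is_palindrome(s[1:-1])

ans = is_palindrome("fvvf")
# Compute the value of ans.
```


is_palindrome("fvvf")
"fvvf": s[0]='f' == s[-1]='f' -> is_palindrome("vv")
"vv": s[0]='v' == s[-1]='v' -> is_palindrome("")
"": len <= 1 -> True
= True


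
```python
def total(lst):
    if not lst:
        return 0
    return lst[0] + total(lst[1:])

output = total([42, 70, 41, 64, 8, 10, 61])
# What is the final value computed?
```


total([42, 70, 41, 64, 8, 10, 61])
= 42 + total([70, 41, 64, 8, 10, 61])
= 42 + 70 + total([41, 64, 8, 10, 61])
= 42 + 70 + 41 + total([64, 8, 10, 61])
= 42 + 70 + 41 + 64 + total([8, 10, 61])
= 42 + 70 + 41 + 64 + 8 + total([10, 61])
= 42 + 70 + 41 + 64 + 8 + 10 + total([61])
= 42 + 70 + 41 + 64 + 8 + 10 + 61 + total([])
= 42 + 70 + 41 + 64 + 8 + 10 + 61 + 0
= 296


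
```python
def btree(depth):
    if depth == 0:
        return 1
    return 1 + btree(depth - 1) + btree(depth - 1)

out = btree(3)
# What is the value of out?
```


btree(3)
= 1 + btree(2) + btree(2)
= 1 + 2 * btree(2)
btree(k) = 2^(k+1) - 1
btree(0) = 1
btree(1) = 3
btree(2) = 7
btree(3) = 15
btree(3) = 2^4 - 1 = 15


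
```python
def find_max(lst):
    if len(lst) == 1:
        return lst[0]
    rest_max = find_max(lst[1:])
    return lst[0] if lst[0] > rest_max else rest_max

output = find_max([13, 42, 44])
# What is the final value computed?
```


find_max([13, 42, 44])
= compare 13 with find_max([42, 44])
= compare 42 with find_max([44])
Base: find_max([44]) = 44
compare 42 with 44: max = 44
compare 13 with 44: max = 44
= 44


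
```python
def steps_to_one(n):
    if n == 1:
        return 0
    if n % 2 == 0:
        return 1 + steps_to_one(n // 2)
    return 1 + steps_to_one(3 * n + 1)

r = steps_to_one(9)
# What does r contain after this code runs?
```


steps_to_one(9)
9 is odd -> 3*9+1 = 28 -> steps_to_one(28)
28 is even -> steps_to_one(14)
14 is even -> steps_to_one(7)
7 is odd -> 3*7+1 = 22 -> steps_to_one(22)
22 is even -> steps_to_one(11)
11 is odd -> 3*11+1 = 34 -> steps_to_one(34)
34 is even -> steps_to_one(17)
17 is odd -> 3*17+1 = 52 -> steps_to_one(52)
52 is even -> steps_to_one(26)
26 is even -> steps_to_one(13)
13 is odd -> 3*13+1 = 40 -> steps_to_one(40)
40 is even -> steps_to_one(20)
20 is even -> steps_to_one(10)
10 is even -> steps_to_one(5)
5 is odd -> 3*5+1 = 16 -> steps_to_one(16)
16 is even -> steps_to_one(8)
8 is even -> steps_to_one(4)
4 is even -> steps_to_one(2)
2 is even -> steps_to_one(1)
Reached 1 after 19 steps
= 19


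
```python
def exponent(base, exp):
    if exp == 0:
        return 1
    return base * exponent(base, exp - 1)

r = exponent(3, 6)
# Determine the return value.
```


exponent(3, 6)
= 3 * exponent(3, 5)
= 3 * 3 * exponent(3, 4)
= 3 * 3 * 3 * exponent(3, 3)
= 3 * 3 * 3 * 3 * exponent(3, 2)
= 3 * 3 * 3 * 3 * 3 * exponent(3, 1)
= 3 * 3 * 3 * 3 * 3 * 3 * exponent(3, 0)
= 3 * 3 * 3 * 3 * 3 * 3 * 1
= 729


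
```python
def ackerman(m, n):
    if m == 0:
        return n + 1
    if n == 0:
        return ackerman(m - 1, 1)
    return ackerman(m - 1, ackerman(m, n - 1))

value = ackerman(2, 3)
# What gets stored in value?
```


ackerman(2, 3)
= ackerman(1, ackerman(2, 2))
First compute ackerman(2, 2) = 7
= ackerman(1, 7)
= 9


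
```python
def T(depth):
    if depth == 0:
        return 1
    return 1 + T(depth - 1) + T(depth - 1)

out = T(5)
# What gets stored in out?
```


T(5)
= 1 + T(4) + T(4)
= 1 + 2 * T(4)
T(k) = 2^(k+1) - 1
T(0) = 1
T(1) = 3
T(2) = 7
T(3) = 15
T(4) = 31
T(5) = 2^6 - 1 = 63


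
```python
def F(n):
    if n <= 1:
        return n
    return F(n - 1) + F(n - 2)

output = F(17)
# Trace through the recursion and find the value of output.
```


F(17)
= F(16) + F(15)
= (F(15) + F(14)) + F(15)
Computing bottom-up: F(0)=0, F(1)=1, F(2)=1, F(3)=2, F(4)=3, F(5)=5, F(6)=8, F(7)=13, F(8)=21, F(9)=34, F(10)=55, F(11)=89, F(12)=144, F(13)=233, F(14)=377, F(15)=610, F(16)=987, F(17)=1597
= 1597


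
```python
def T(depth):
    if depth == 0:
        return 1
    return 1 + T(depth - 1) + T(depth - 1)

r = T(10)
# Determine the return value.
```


T(10)
= 1 + T(9) + T(9)
= 1 + 2 * T(9)
T(k) = 2^(k+1) - 1
T(0) = 1
T(1) = 3
T(2) = 7
T(3) = 15
T(4) = 31
T(10) = 2^11 - 1 = 2047


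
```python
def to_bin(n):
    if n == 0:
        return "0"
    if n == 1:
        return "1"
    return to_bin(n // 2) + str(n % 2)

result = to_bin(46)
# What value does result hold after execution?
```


to_bin(46)
= to_bin(23) + "0"
= to_bin(11) + "1" + "0"
= to_bin(5) + "1" + "1" + "0"
= to_bin(2) + "1" + "1" + "1" + "0"
= to_bin(1) + "0" + "1" + "1" + "1" + "0"
= "1" + "0" + "1" + "1" + "1" + "0"
= "101110"


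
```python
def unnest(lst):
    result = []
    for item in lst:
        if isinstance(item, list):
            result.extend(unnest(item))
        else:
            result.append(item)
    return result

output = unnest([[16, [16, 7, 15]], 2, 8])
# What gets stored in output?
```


unnest([[16, [16, 7, 15]], 2, 8])
Processing each element:
  [16, [16, 7, 15]] is a list -> unnest recursively -> [16, 16, 7, 15]
  2 is not a list -> append 2
  8 is not a list -> append 8
= [16, 16, 7, 15, 2, 8]


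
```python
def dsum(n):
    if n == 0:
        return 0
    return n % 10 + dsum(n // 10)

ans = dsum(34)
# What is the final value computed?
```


dsum(34)
= 4 + dsum(3)
= 4 + 3 + dsum(0)
= 4 + 3 + 0
= 7


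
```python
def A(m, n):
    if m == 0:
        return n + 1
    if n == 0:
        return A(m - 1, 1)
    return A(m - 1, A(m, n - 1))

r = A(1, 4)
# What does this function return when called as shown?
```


A(1, 4)
= A(0, A(1, 3))
First compute A(1, 3) = 5
= A(0, 5)
= 6


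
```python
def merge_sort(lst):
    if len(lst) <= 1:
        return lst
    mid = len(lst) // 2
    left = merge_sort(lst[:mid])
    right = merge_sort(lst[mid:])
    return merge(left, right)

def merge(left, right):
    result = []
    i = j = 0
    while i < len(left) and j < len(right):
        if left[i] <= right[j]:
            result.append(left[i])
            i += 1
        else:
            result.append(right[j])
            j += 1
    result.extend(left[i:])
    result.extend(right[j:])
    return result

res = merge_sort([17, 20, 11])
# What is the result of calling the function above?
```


merge_sort([17, 20, 11])
Split into [17] and [20, 11]
Left sorted: [17]
Right sorted: [11, 20]
Merge [17] and [11, 20]
= [11, 17, 20]


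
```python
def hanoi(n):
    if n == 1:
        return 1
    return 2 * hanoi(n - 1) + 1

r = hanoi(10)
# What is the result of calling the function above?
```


hanoi(10)
= 2 * hanoi(9) + 1
= 2 * (2 * hanoi(8) + 1) + 1
= 2 * (2 * (2 * hanoi(7) + 1) + 1) + 1
= 2 * (2 * (2 * (2 * hanoi(6) + 1) + 1) + 1) + 1
= 2 * (2 * (2 * (2 * (2 * hanoi(5) + 1) + 1) + 1) + 1) + 1
= 2 * (2 * (2 * (2 * (2 * (2 * hanoi(4) + 1) + 1) + 1) + 1) + 1) + 1
= 2 * (2 * (2 * (2 * (2 * (2 * (2 * hanoi(3) + 1) + 1) + 1) + 1) + 1) + 1) + 1
= 2 * (2 * (2 * (2 * (2 * (2 * (2 * (2 * hanoi(2) + 1) + 1) + 1) + 1) + 1) + 1) + 1) + 1
= 2 * (2 * (2 * (2 * (2 * (2 * (2 * (2 * (2 * hanoi(1) + 1) + 1) + 1) + 1) + 1) + 1) + 1) + 1) + 1
Now compute bottom-up:
hanoi(1) = 1
hanoi(2) = 2 * 1 + 1 = 3
hanoi(3) = 2 * 3 + 1 = 7
hanoi(4) = 2 * 7 + 1 = 15
hanoi(5) = 2 * 15 + 1 = 31
hanoi(6) = 2 * 31 + 1 = 63
hanoi(7) = 2 * 63 + 1 = 127
hanoi(8) = 2 * 127 + 1 = 255
hanoi(9) = 2 * 255 + 1 = 511
hanoi(10) = 2 * 511 + 1 = 1023
= 1023
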